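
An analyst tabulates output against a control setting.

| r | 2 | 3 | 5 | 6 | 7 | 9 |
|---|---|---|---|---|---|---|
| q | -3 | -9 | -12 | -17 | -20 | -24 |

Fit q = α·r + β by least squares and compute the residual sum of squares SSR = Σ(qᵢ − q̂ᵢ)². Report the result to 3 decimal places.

SSR = 8.670

Normal-equation sums: Σr·r = 204, Σr = 32, Σ1 = 6.
For Aᵀq: Σr·q = -551, Σq = -85.
So AᵀA·[α, β]ᵀ = Aᵀq: [[204, 32]; [32, 6]]·[α, β]ᵀ = [-551, -85]ᵀ.
Determinant 204·6 − 32² = 200.
α = ((-551)·6 − 32·(-85))/200 = -293/100; β = (204·(-85) − 32·(-551))/200 = 73/50.
Residuals: 7/5, -167/100, 119/100, -22/25, -19/20, 91/100; SSR = 867/100.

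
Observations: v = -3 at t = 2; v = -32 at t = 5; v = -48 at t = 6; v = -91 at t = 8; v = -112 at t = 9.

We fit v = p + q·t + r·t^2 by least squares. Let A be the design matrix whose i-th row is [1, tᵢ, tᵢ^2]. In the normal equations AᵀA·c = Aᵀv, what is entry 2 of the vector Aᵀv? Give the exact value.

-2190

Entry 2 ↔ basis t, so (Aᵀv)_{2} = Σᵢ (t)·vᵢ = (2)·(-3) + (5)·(-32) + (6)·(-48) + (8)·(-91) + (9)·(-112) = -2190.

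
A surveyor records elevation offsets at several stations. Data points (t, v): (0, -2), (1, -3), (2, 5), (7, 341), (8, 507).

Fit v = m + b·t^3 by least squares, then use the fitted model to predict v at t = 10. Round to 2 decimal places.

v̂ = 994.97

Sums needed: Σ1 = 5, Σt^3 = 864, Σt^3·t^3 = 379858.
Moment sums: Σv = 848, Σt^3·v = 376584.
So XᵀX·[m, b]ᵀ = Xᵀv: [[5, 864]; [864, 379858]]·[m, b]ᵀ = [848, 376584]ᵀ.
Eliminating b: 379858·(row 1) − 864·(row 2) gives 1152794·m = 379858·848 − 864·376584 = -3248992, so m = -1624496/576397.
Then b = (376584 − 864·(-1624496/576397))/379858 = 575124/576397.
At t = 10: v̂ = (-1624496/576397)·(1) + (575124/576397)·(1000) = 573499504/576397.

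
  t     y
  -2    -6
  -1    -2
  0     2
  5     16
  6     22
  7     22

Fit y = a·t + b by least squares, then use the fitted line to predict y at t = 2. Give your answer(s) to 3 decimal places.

ŷ = 7.419

With design matrix X, XᵀX = [[115, 15]; [15, 6]] and Xᵀy = [380, 54]ᵀ.
Eliminating b: 6·(row 1) − 15·(row 2) gives 465·a = 6·380 − 15·54 = 1470, so a = 98/31.
Then b = (54 − 15·(98/31))/6 = 34/31.
At t = 2: ŷ = (98/31)·(2) + (34/31)·(1) = 230/31.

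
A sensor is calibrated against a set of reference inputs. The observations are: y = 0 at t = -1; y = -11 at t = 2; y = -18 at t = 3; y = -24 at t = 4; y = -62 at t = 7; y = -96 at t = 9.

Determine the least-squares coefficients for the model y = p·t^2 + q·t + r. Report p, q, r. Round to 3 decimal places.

p = -0.899, q = -2.340, r = -1.845

The normal equations are: 9316·p + 1170·q + 160·r = -11404;  1170·p + 160·q + 24·r = -1470;  160·p + 24·q + 6·r = -211.
(Σt^2·t^2 = 9316, Σt^2·t = 1170, Σt^2 = 160, Σt·t = 160, Σt = 24, Σ1 = 6, Σt^2·y = -11404, Σt·y = -1470, Σy = -211.)
Inverting the 3×3 Gram matrix, [p, q, r]ᵀ = [-28477/31693, -74172/31693, -116925/63386]ᵀ.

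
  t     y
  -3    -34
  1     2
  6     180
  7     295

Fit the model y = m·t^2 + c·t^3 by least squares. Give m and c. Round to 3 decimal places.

XᵀX·[m, c]ᵀ = Xᵀy reads: 3779·m + 24341·c = 20631;  24341·m + 165035·c = 140985.
(Σt^2·t^2 = 3779, Σt^2·t^3 = 24341, Σt^3·t^3 = 165035, Σt^2·y = 20631, Σt^3·y = 140985.)
Determinant 3779·165035 − 24341² = 31182984.
m = (20631·165035 − 24341·140985)/31182984 = -1119950/1299291; c = (3779·140985 − 24341·20631)/31182984 = 1275131/1299291.

m = -0.862, c = 0.981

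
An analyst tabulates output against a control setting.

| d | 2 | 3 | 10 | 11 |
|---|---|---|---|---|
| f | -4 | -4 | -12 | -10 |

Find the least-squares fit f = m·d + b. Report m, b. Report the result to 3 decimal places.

Sums needed: Σd·d = 234, Σd = 26, Σ1 = 4.
And Σd·f = -250, Σf = -30.
Eliminating b: 4·(row 1) − 26·(row 2) gives 260·m = 4·(-250) − 26·(-30) = -220, so m = -11/13.
Then b = ((-30) − 26·(-11/13))/4 = -2.

m = -0.846, b = -2.000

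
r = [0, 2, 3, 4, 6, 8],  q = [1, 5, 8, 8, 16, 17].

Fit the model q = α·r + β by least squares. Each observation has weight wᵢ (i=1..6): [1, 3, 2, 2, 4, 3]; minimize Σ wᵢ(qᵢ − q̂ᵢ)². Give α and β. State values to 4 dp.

Setting ∂/∂α … = 0 gives: 398·α + 68·β = 934;  68·α + 15·β = 163.
(Σwᵢ·r·r = 398, Σwᵢ·r = 68, Σwᵢ·1 = 15, Σwᵢ·r·q = 934, Σwᵢ·q = 163.)
Determinant 398·15 − 68² = 1346.
α = (934·15 − 68·163)/1346 = 1463/673; β = (398·163 − 68·934)/1346 = 681/673.

α = 2.1738, β = 1.0119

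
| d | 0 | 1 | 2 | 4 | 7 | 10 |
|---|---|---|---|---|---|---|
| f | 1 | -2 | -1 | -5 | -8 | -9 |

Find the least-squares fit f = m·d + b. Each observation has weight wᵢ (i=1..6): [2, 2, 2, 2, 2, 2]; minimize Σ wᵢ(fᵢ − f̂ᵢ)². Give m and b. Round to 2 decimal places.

Sums needed: Σwᵢ·d·d = 340, Σwᵢ·d = 48, Σwᵢ·1 = 12.
For XᵀWf: Σwᵢ·d·f = -340, Σwᵢ·f = -48.
Δ = 340·12 − 48² = 1776.
m = ((-340)·12 − 48·(-48))/1776 = -1; b = (340·(-48) − 48·(-340))/1776 = 0.

m = -1.00, b = 0.00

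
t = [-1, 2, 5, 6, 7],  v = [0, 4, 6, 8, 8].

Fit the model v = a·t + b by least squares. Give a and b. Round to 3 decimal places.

Sums needed: Σt·t = 115, Σt = 19, Σ1 = 5.
Moment sums: Σt·v = 142, Σv = 26.
XᵀX·[a, b]ᵀ = Xᵀv becomes [[115, 19]; [19, 5]]·[a, b]ᵀ = [142, 26]ᵀ.
Eliminating b: 5·(row 1) − 19·(row 2) gives 214·a = 5·142 − 19·26 = 216, so a = 108/107.
Then b = (26 − 19·(108/107))/5 = 146/107.

a = 1.009, b = 1.364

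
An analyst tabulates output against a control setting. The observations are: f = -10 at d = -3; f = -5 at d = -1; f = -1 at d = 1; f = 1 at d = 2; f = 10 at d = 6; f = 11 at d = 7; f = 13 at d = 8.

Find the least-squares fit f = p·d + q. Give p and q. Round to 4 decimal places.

Entries of AᵀA: Σd·d = 164, Σd = 20, Σ1 = 7.
Moment sums: Σd·f = 277, Σf = 19.
Δ = 164·7 − 20² = 748.
p = (277·7 − 20·19)/748 = 1559/748; q = (164·19 − 20·277)/748 = -606/187.

p = 2.0842, q = -3.2406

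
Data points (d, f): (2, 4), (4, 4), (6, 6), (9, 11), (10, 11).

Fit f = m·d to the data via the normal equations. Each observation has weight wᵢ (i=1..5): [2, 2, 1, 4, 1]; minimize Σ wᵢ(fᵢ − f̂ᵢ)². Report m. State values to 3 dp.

m = 1.180

The normal equations are: 500·m = 590.
(Σwᵢ·d·d = 500, Σwᵢ·d·f = 590.)
m = 590/500 = 1.18.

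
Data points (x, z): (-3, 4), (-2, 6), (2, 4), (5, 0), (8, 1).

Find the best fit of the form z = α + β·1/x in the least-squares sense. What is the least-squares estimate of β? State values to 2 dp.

β = -3.27

Entries of AᵀA: Σ1 = 5, Σ1/x = -1/120, Σ1/x·1/x = 9601/14400.
Right-hand side: Σz = 15, Σ1/x·z = -53/24.
Normal equations: [[5, -1/120]; [-1/120, 9601/14400]]·[α, β]ᵀ = [15, -53/24]ᵀ.
Eliminating β: (9601/14400)·(row 1) − (-1/120)·(row 2) gives (12001/3600)·α = (9601/14400)·15 − (-1/120)·(-53/24) = 2875/288, so α = 71875/24002.
Then β = ((-53/24) − (-1/120)·(71875/24002))/(9601/14400) = -39300/12001.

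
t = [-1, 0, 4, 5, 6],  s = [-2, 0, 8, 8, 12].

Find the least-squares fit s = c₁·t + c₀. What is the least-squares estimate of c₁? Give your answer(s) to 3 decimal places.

With design matrix X, XᵀX = [[78, 14]; [14, 5]] and Xᵀs = [146, 26]ᵀ.
Eliminating c₀: 5·(row 1) − 14·(row 2) gives 194·c₁ = 5·146 − 14·26 = 366, so c₁ = 183/97.
Then c₀ = (26 − 14·(183/97))/5 = -8/97.

c₁ = 1.887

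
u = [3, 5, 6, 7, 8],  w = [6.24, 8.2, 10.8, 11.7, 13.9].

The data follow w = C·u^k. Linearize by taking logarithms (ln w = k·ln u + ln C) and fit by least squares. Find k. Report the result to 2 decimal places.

k = 0.81

Linearized form: ln w = k·ln u + ln C. From the 5 transformed points,
AᵀA = [[15.1183, 8.5252]; [8.5252, 5]], rhs = [19.9206, 11.4061]ᵀ  (here Σln u = 8.5252, Σ(ln u)² = 15.1183, Σln w = 11.4061, Σln u·ln w = 19.9206).
Slope k = (n·Σln u·ln w − Σln u·Σln w)/(n·Σ(ln u)² − (Σln u)²) = (5·19.9206 − 8.5252·11.4061)/2.9130 = 0.81143; ln C = (Σln w − k·Σln u)/n = 0.89771.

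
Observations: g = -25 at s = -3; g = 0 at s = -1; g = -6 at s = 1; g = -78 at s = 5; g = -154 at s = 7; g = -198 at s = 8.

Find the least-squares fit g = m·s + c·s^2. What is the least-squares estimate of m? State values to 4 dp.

Normal-equation sums: Σs·s = 149, Σs·s^2 = 953, Σs^2·s^2 = 7205.
Right-hand side: Σs·g = -2983, Σs^2·g = -22399.
Normal equations: [[149, 953]; [953, 7205]]·[m, c]ᵀ = [-2983, -22399]ᵀ.
Δ = 149·7205 − 953² = 165336.
m = ((-2983)·7205 − 953·(-22399))/165336 = -12189/13778; c = (149·(-22399) − 953·(-2983))/165336 = -41221/13778.

m = -0.8847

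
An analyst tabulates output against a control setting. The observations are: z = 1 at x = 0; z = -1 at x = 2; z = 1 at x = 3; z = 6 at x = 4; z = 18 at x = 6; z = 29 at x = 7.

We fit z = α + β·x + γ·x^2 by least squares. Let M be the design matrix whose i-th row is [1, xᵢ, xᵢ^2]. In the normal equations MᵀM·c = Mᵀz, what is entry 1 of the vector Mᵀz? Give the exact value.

Entry 1 ↔ basis 1, so (Mᵀz)_{1} = Σᵢ zᵢ = (1)·(1) + (1)·(-1) + (1)·(1) + (1)·(6) + (1)·(18) + (1)·(29) = 54.

54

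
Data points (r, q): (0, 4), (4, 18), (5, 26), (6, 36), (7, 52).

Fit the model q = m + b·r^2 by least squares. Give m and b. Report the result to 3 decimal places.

m = 2.862, b = 0.966

Setting ∂/∂m … = 0 gives: 5·m + 126·b = 136;  126·m + 4578·b = 4782.
(Σ1 = 5, Σr^2 = 126, Σr^2·r^2 = 4578, Σq = 136, Σr^2·q = 4782.)
Δ = 5·4578 − 126² = 7014.
m = (136·4578 − 126·4782)/7014 = 478/167; b = (5·4782 − 126·136)/7014 = 1129/1169.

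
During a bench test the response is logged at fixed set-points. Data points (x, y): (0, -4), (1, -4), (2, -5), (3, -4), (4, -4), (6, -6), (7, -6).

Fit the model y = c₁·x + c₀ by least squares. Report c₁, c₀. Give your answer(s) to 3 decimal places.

c₁ = -0.293, c₀ = -3.750

Normal-equation sums: Σx·x = 115, Σx = 23, Σ1 = 7.
And Σx·y = -120, Σy = -33.
MᵀM·[c₁, c₀]ᵀ = Mᵀy becomes [[115, 23]; [23, 7]]·[c₁, c₀]ᵀ = [-120, -33]ᵀ.
Δ = 115·7 − 23² = 276.
c₁ = ((-120)·7 − 23·(-33))/276 = -27/92; c₀ = (115·(-33) − 23·(-120))/276 = -15/4.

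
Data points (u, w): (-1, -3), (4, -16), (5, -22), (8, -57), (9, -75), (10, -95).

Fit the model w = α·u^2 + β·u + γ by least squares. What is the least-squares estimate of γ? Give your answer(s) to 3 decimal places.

Normal-equation sums: Σu^2·u^2 = 21539, Σu^2·u = 2429, Σu^2 = 287, Σu·u = 287, Σu = 35, Σ1 = 6.
And Σu^2·w = -20032, Σu·w = -2252, Σw = -268.
So AᵀA·[α, β, γ]ᵀ = Aᵀw: [[21539, 2429, 287]; [2429, 287, 35]; [287, 35, 6]]·[α, β, γ]ᵀ = [-20032, -2252, -268]ᵀ.
Row-reducing yields α = -16633/16548, β = 1999/2364, γ = -599/394.

γ = -1.520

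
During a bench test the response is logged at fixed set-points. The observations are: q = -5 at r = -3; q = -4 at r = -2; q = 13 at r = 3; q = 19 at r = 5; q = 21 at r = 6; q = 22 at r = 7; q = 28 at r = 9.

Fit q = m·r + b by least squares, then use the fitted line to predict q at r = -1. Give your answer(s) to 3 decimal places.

Setting ∂/∂m … = 0 gives: 213·m + 25·b = 689;  25·m + 7·b = 94.
Eliminating b: 7·(row 1) − 25·(row 2) gives 866·m = 7·689 − 25·94 = 2473, so m = 2473/866.
Then b = (94 − 25·(2473/866))/7 = 2797/866.
At r = -1: q̂ = (2473/866)·(-1) + (2797/866)·(1) = 162/433.

q̂ = 0.374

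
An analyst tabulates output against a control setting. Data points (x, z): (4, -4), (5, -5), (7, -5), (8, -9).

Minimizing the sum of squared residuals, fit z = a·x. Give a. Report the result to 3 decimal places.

a = -0.961

The normal equations are: 154·a = -148.
(Σx·x = 154, Σx·z = -148.)
Hence a = -148 / 154 ≈ -0.961039.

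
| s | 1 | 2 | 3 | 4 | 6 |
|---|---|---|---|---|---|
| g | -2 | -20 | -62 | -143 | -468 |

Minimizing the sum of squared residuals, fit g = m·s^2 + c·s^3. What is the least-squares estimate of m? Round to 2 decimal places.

AᵀA·[m, c]ᵀ = Aᵀg reads: 1650·m + 9076·c = -19776;  9076·m + 51546·c = -112076.
Eliminating c: 51546·(row 1) − 9076·(row 2) gives 2677124·m = 51546·(-19776) − 9076·(-112076) = -2171920, so m = -542980/669281.
Then c = ((-112076) − 9076·(-542980/669281))/51546 = -1359606/669281.

m = -0.81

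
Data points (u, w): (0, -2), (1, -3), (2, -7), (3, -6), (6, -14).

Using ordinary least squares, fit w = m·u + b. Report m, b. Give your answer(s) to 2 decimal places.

Sums needed: Σu·u = 50, Σu = 12, Σ1 = 5.
And Σu·w = -119, Σw = -32.
MᵀM·[m, b]ᵀ = Mᵀw becomes [[50, 12]; [12, 5]]·[m, b]ᵀ = [-119, -32]ᵀ.
det = 50·5 − 12² = 106.
m = ((-119)·5 − 12·(-32))/106 = -211/106; b = (50·(-32) − 12·(-119))/106 = -86/53.

m = -1.99, b = -1.62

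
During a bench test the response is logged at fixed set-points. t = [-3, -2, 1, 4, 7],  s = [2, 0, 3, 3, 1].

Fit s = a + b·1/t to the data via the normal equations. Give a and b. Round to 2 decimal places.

a = 1.62, b = 1.61

Setting ∂/∂a … = 0 gives: 5·a + (47/84)·b = 9;  (47/84)·a + (10189/7056)·b = 271/84.
det = 5·(10189/7056) − (47/84)² = 3046/441.
a = (9·(10189/7056) − (47/84)·(271/84))/(3046/441) = 19741/12184; b = (5·(271/84) − (47/84)·9)/(3046/441) = 4893/3046.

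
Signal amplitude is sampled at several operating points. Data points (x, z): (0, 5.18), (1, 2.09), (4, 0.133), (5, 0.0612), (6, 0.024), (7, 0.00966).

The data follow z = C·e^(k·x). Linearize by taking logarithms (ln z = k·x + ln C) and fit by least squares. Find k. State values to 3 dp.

k = -0.895

Linearized form: ln z = k·x + ln C. From the 6 transformed points,
Σx = 23.0000, Σ(x)² = 127.0000, Σln z = -10.7985, Σx·ln z = -76.1570.
Equations: 127.0000·k + 23.0000·ln C = -76.1570;  23.0000·k + 6·ln C = -10.7985.
Solving (det = 233.0000): k = -0.89518, ln C = 1.63177.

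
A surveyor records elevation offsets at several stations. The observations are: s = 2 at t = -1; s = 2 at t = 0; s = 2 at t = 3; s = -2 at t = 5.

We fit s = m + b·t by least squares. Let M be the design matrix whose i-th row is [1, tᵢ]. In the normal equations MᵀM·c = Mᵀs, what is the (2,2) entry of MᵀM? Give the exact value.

35

Row 2 ↔ basis t, column 2 ↔ basis t, so (MᵀM)_{2,2} = Σᵢ (t)·(t) = (-1)·(-1) + (0)·(0) + (3)·(3) + (5)·(5) = 35.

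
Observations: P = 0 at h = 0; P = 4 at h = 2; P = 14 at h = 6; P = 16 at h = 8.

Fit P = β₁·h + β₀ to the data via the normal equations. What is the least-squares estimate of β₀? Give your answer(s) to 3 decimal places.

Forming AᵀA = [[104, 16]; [16, 4]] and AᵀP = [220, 34]ᵀ gives AᵀA·[β₁, β₀]ᵀ = AᵀP.
Eliminating β₀: 4·(row 1) − 16·(row 2) gives 160·β₁ = 4·220 − 16·34 = 336, so β₁ = 21/10.
Then β₀ = (34 − 16·(21/10))/4 = 1/10.

β₀ = 0.100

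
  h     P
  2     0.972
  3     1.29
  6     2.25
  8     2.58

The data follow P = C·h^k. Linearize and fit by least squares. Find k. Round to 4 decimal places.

k = 0.7253

Taking logs, ln P = k·ln h + ln C, so regress ln P on ln h.
Over the data: Σln h = 5.6630, Σ(ln h)² = 9.2219, Σln P = 1.9850, Σln h·ln P = 3.6839.
Normal system: [[9.2219, 5.6630]; [5.6630, 4]]·[k, ln C]ᵀ = [3.6839, 1.9850]ᵀ.
Solving (det = 4.8184): k = 0.72534, ln C = -0.53065.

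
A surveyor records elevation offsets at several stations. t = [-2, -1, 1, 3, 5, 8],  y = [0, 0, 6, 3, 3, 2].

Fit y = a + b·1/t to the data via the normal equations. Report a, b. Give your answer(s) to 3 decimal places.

a = 2.252, b = 3.101

With design matrix X, XᵀX = [[6, 19/120]; [19/120, 34801/14400]] and Xᵀy = [14, 157/20]ᵀ.
Eliminating b: (34801/14400)·(row 1) − (19/120)·(row 2) gives (41689/2880)·a = (34801/14400)·14 − (19/120)·(157/20) = 117329/3600, so a = 469316/208445.
Then b = ((157/20) − (19/120)·(469316/208445))/(34801/14400) = 129264/41689.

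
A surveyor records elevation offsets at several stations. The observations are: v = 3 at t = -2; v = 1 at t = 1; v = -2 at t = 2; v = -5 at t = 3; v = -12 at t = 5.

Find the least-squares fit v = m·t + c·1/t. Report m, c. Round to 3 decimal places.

m = -2.410, c = 3.927

The normal equations are: 43·m + 5·c = -84;  5·m + (743/450)·c = -167/30.
Δ = 43·(743/450) − 5² = 20699/450.
m = ((-84)·(743/450) − 5·(-167/30))/(20699/450) = -49887/20699; c = (43·(-167/30) − 5·(-84))/(20699/450) = 81285/20699.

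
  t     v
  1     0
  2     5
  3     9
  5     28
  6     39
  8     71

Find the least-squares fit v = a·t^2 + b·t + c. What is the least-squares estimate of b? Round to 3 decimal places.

The normal system AᵀA·[a, b, c]ᵀ = Aᵀv is [[6115, 889, 139]; [889, 139, 25]; [139, 25, 6]]·[a, b, c]ᵀ = [6749, 979, 152]ᵀ.
Inverting the 3×3 Gram matrix, [a, b, c]ᵀ = [727/660, 83/660, -39/55]ᵀ.

b = 0.126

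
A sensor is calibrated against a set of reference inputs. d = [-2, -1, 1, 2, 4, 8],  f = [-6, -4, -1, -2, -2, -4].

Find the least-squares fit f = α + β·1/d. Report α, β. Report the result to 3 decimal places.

With design matrix A, AᵀA = [[6, 3/8]; [3/8, 165/64]] and Aᵀf = [-19, 4]ᵀ.
Determinant 6·(165/64) − (3/8)² = 981/64.
α = ((-19)·(165/64) − (3/8)·4)/(981/64) = -359/109; β = (6·4 − (3/8)·(-19))/(981/64) = 664/327.

α = -3.294, β = 2.031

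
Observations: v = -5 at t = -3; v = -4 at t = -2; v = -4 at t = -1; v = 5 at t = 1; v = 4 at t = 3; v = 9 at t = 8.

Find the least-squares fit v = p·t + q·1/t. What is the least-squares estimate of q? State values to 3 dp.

q = 3.471

Sums needed: Σt·t = 88, Σt·1/t = 6, Σ1/t·1/t = 1433/576.
Right-hand side: Σt·v = 116, Σ1/t·v = 121/8.
MᵀM·[p, q]ᵀ = Mᵀv becomes [[88, 6]; [6, 1433/576]]·[p, q]ᵀ = [116, 121/8]ᵀ.
Eliminating q: (1433/576)·(row 1) − 6·(row 2) gives (13171/72)·p = (1433/576)·116 − 6·(121/8) = 28489/144, so p = 28489/26342.
Then q = ((121/8) − 6·(28489/26342))/(1433/576) = 45720/13171.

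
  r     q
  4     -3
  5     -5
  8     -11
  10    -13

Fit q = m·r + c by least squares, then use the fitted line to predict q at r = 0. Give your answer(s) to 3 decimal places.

q̂ = 3.571

Sums needed: Σr·r = 205, Σr = 27, Σ1 = 4.
Right-hand side: Σr·q = -255, Σq = -32.
So MᵀM·[m, c]ᵀ = Mᵀq: [[205, 27]; [27, 4]]·[m, c]ᵀ = [-255, -32]ᵀ.
Determinant 205·4 − 27² = 91.
m = ((-255)·4 − 27·(-32))/91 = -12/7; c = (205·(-32) − 27·(-255))/91 = 25/7.
At r = 0: q̂ = (-12/7)·(0) + (25/7)·(1) = 25/7.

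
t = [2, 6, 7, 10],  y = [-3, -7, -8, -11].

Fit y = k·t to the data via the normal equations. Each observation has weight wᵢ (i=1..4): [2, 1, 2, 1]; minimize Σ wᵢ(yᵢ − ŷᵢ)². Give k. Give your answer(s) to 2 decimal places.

The normal system AᵀWA·[k]ᵀ = AᵀWy is [[242]]·[k]ᵀ = [-276]ᵀ.
k = (-276)/242 = -1.1405.

k = -1.14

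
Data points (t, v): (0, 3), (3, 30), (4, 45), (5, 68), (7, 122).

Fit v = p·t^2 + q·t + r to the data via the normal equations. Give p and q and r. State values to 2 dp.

Entries of MᵀM: Σt^2·t^2 = 3363, Σt^2·t = 559, Σt^2 = 99, Σt·t = 99, Σt = 19, Σ1 = 5.
For Mᵀv: Σt^2·v = 8668, Σt·v = 1464, Σv = 268.
Normal equations: [[3363, 559, 99]; [559, 99, 19]; [99, 19, 5]]·[p, q, r]ᵀ = [8668, 1464, 268]ᵀ.
Inverting the 3×3 Gram matrix, [p, q, r]ᵀ = [5397/2612, 6617/2612, 3999/1306]ᵀ.

p = 2.07, q = 2.53, r = 3.06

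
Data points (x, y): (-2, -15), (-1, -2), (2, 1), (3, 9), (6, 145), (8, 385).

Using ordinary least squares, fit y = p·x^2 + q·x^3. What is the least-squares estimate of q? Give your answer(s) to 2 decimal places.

MᵀM·[p, q]ᵀ = Mᵀy reads: 5506·p + 40786·q = 29883;  40786·p + 309658·q = 228813.
det = 5506·309658 − 40786² = 41479152.
p = (29883·309658 − 40786·228813)/41479152 = -6571417/3456596; q = (5506·228813 − 40786·29883)/41479152 = 3419695/3456596.

q = 0.99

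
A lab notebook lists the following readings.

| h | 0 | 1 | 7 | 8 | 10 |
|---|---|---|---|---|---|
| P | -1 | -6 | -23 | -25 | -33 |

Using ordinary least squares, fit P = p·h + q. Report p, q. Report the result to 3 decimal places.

Normal-equation sums: Σh·h = 214, Σh = 26, Σ1 = 5.
Right-hand side: Σh·P = -697, ΣP = -88.
So XᵀX·[p, q]ᵀ = XᵀP: [[214, 26]; [26, 5]]·[p, q]ᵀ = [-697, -88]ᵀ.
Eliminating q: 5·(row 1) − 26·(row 2) gives 394·p = 5·(-697) − 26·(-88) = -1197, so p = -1197/394.
Then q = ((-88) − 26·(-1197/394))/5 = -355/197.

p = -3.038, q = -1.802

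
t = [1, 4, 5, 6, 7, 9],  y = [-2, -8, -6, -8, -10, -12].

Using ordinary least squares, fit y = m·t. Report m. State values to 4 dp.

Sums needed: Σt·t = 208.
For Xᵀy: Σt·y = -290.
Normal equations: [[208]]·[m]ᵀ = [-290]ᵀ.
Hence m = -290 / 208 ≈ -1.39423.

m = -1.3942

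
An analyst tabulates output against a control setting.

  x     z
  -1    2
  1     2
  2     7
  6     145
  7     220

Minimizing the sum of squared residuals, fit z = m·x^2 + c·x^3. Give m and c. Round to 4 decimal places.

m = 1.1451, c = 0.4785

Entries of AᵀA: Σx^2·x^2 = 3715, Σx^2·x^3 = 24615, Σx^3·x^3 = 164371.
For Aᵀz: Σx^2·z = 16032, Σx^3·z = 106836.
So AᵀA·[m, c]ᵀ = Aᵀz: [[3715, 24615]; [24615, 164371]]·[m, c]ᵀ = [16032, 106836]ᵀ.
Determinant 3715·164371 − 24615² = 4740040.
m = (16032·164371 − 24615·106836)/4740040 = 1356933/1185010; c = (3715·106836 − 24615·16032)/4740040 = 113403/237002.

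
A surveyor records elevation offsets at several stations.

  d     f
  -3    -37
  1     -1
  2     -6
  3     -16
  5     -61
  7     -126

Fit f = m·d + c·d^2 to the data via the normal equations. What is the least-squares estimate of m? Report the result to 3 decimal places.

m = 3.213

Sums needed: Σd·d = 97, Σd·d^2 = 477, Σd^2·d^2 = 3205.
For Xᵀf: Σd·f = -1137, Σd^2·f = -8201.
Normal equations: [[97, 477]; [477, 3205]]·[m, c]ᵀ = [-1137, -8201]ᵀ.
Determinant 97·3205 − 477² = 83356.
m = ((-1137)·3205 − 477·(-8201))/83356 = 9564/2977; c = (97·(-8201) − 477·(-1137))/83356 = -9041/2977.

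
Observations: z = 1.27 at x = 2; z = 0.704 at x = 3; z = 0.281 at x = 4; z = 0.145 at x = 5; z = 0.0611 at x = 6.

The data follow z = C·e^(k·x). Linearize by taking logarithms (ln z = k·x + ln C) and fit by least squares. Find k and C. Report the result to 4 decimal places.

Let Y = ln z. Fitting Y = k·x + ln C by least squares:
Σx = 20.0000, Σ(x)² = 90.0000, Σln z = -6.1076, Σx·ln z = -32.0791.
Equations: 90.0000·k + 20.0000·ln C = -32.0791;  20.0000·k + 5·ln C = -6.1076.
Slope k = (n·Σx·ln z − Σx·Σln z)/(n·Σ(x)² − (Σx)²) = (5·-32.0791 − 20.0000·-6.1076)/50.0000 = -0.76486; ln C = (Σln z − k·Σx)/n = 1.83790, so C = exp(1.83790) = 6.28334.

k = -0.7649, C = 6.2833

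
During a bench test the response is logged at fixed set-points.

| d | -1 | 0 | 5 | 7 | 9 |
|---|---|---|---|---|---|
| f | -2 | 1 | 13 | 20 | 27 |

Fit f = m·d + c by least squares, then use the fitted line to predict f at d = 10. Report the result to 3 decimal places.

f̂ = 28.695

Sums needed: Σd·d = 156, Σd = 20, Σ1 = 5.
Moment sums: Σd·f = 450, Σf = 59.
Eliminating c: 5·(row 1) − 20·(row 2) gives 380·m = 5·450 − 20·59 = 1070, so m = 107/38.
Then c = (59 − 20·(107/38))/5 = 51/95.
At d = 10: f̂ = (107/38)·(10) + (51/95)·(1) = 2726/95.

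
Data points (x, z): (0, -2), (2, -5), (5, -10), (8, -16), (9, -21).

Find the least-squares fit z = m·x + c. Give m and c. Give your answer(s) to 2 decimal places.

m = -2.00, c = -1.18

Compute the Gram sums: Σx·x = 174, Σx = 24, Σ1 = 5.
For Mᵀz: Σx·z = -377, Σz = -54.
So MᵀM·[m, c]ᵀ = Mᵀz: [[174, 24]; [24, 5]]·[m, c]ᵀ = [-377, -54]ᵀ.
det = 174·5 − 24² = 294.
m = ((-377)·5 − 24·(-54))/294 = -589/294; c = (174·(-54) − 24·(-377))/294 = -58/49.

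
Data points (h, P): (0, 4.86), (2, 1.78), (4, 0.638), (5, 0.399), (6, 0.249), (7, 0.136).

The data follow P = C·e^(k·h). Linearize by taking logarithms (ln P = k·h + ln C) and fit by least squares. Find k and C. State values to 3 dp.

Let Y = ln P. Fitting Y = k·h + ln C by least squares:
AᵀA = [[130.0000, 24.0000]; [24.0000, 6]], rhs = [-27.5459, -2.5960]ᵀ  (here Σh = 24.0000, Σ(h)² = 130.0000, Σln P = -2.5960, Σh·ln P = -27.5459).
Slope k = (n·Σh·ln P − Σh·Σln P)/(n·Σ(h)² − (Σh)²) = (6·-27.5459 − 24.0000·-2.5960)/204.0000 = -0.50477; ln C = (Σln P − k·Σh)/n = 1.58641, so C = exp(1.58641) = 4.88617.

k = -0.505, C = 4.886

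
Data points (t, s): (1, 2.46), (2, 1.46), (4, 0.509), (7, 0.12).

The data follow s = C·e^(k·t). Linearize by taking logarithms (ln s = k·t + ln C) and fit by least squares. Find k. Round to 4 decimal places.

k = -0.5036

Taking logs, ln s = k·t + ln C, so regress ln s on t.
Sums: Σt = 14.0000, Σ(t)² = 70.0000, Σln s = -1.5170, Σt·ln s = -15.8860.
Normal system: [[70.0000, 14.0000]; [14.0000, 4]]·[k, ln C]ᵀ = [-15.8860, -1.5170]ᵀ.
Slope k = (n·Σt·ln s − Σt·Σln s)/(n·Σ(t)² − (Σt)²) = (4·-15.8860 − 14.0000·-1.5170)/84.0000 = -0.50365; ln C = (Σln s − k·Σt)/n = 1.38353.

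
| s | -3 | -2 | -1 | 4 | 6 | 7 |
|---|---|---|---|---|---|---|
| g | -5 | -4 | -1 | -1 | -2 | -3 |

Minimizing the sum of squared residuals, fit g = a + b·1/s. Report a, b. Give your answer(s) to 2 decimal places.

Sums needed: Σ1 = 6, Σ1/s = -107/84, Σ1/s·1/s = 10385/7056.
Right-hand side: Σg = -16, Σ1/s·g = 307/84.
XᵀX·[a, b]ᵀ = Xᵀg becomes [[6, -107/84]; [-107/84, 10385/7056]]·[a, b]ᵀ = [-16, 307/84]ᵀ.
Δ = 6·(10385/7056) − (-107/84)² = 50861/7056.
a = ((-16)·(10385/7056) − (-107/84)·(307/84))/(50861/7056) = -133311/50861; b = (6·(307/84) − (-107/84)·(-16))/(50861/7056) = 10920/50861.

a = -2.62, b = 0.21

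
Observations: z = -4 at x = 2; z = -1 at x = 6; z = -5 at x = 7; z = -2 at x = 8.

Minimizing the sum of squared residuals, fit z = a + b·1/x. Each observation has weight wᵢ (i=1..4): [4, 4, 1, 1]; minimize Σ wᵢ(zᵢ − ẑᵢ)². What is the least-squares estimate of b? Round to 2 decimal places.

The normal equations are: 10·a + (493/168)·b = -27;  (493/168)·a + (32377/28224)·b = -809/84.
(Σwᵢ·1 = 10, Σwᵢ·1/x = 493/168, Σwᵢ·1/x·1/x = 32377/28224, Σwᵢ·z = -27, Σwᵢ·1/x·z = -809/84.)
Δ = 10·(32377/28224) − (493/168)² = 8969/3136.
a = ((-27)·(32377/28224) − (493/168)·(-809/84))/(8969/3136) = -76505/80721; b = (10·(-809/84) − (493/168)·(-27))/(8969/3136) = -160664/26907.

b = -5.97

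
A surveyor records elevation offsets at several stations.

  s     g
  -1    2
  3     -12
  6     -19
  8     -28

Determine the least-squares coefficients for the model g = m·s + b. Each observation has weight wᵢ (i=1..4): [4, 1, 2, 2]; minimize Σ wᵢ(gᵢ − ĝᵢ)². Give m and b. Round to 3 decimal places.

m = -3.227, b = -1.207

Sums needed: Σwᵢ·s·s = 213, Σwᵢ·s = 27, Σwᵢ·1 = 9.
For MᵀWg: Σwᵢ·s·g = -720, Σwᵢ·g = -98.
Normal equations: [[213, 27]; [27, 9]]·[m, b]ᵀ = [-720, -98]ᵀ.
Eliminating b: 9·(row 1) − 27·(row 2) gives 1188·m = 9·(-720) − 27·(-98) = -3834, so m = -71/22.
Then b = ((-98) − 27·(-71/22))/9 = -239/198.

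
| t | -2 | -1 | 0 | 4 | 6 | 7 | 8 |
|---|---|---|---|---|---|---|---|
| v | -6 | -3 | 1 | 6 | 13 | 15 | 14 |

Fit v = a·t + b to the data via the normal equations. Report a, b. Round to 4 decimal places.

Compute the Gram sums: Σt·t = 170, Σt = 22, Σ1 = 7.
For Aᵀv: Σt·v = 334, Σv = 40.
AᵀA·[a, b]ᵀ = Aᵀv becomes [[170, 22]; [22, 7]]·[a, b]ᵀ = [334, 40]ᵀ.
det = 170·7 − 22² = 706.
a = (334·7 − 22·40)/706 = 729/353; b = (170·40 − 22·334)/706 = -274/353.

a = 2.0652, b = -0.7762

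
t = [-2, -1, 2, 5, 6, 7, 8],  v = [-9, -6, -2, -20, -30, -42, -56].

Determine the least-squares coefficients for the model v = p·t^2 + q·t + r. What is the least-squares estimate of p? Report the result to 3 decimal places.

p = -1.065

With design matrix A, AᵀA = [[8451, 1195, 183]; [1195, 183, 25]; [183, 25, 7]] and Aᵀv = [-7272, -1002, -165]ᵀ.
Row-reducing yields p = -188271/176722, q = 309447/176722, r = -13416/6797.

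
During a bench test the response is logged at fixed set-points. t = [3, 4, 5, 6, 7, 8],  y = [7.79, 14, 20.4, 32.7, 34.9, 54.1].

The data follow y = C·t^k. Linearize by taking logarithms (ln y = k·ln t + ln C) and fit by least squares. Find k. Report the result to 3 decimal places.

k = 1.908

Taking logs, ln y = k·ln t + ln C, so regress ln y on ln t.
Sums: Σln t = 9.9115, Σ(ln t)² = 17.0401, Σln y = 18.7381, Σln t·ln y = 32.2272.
Normal system: [[17.0401, 9.9115]; [9.9115, 6]]·[k, ln C]ᵀ = [32.2272, 18.7381]ᵀ.
Δ = 17.0401·6 − (9.9115)² = 4.0036; k = (32.2272·6 − 9.9115·18.7381)/4.0036 = 1.90849, ln C = (17.0401·18.7381 − 9.9115·32.2272)/4.0036 = -0.02962.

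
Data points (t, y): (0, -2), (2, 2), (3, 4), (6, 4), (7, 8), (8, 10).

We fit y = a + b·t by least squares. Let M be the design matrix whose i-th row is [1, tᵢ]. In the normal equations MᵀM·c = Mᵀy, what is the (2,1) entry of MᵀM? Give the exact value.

26

Row 2 ↔ basis t, column 1 ↔ basis 1, so (MᵀM)_{2,1} = Σᵢ t = (0)·(1) + (2)·(1) + (3)·(1) + (6)·(1) + (7)·(1) + (8)·(1) = 26.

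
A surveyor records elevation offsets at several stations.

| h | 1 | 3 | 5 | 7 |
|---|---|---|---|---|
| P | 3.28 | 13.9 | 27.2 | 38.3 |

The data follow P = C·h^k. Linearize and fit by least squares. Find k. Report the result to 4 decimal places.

With ln Pᵢ as the transformed response and ln hᵢ as the regressor:
XᵀX = [[7.5838, 4.6540]; [4.6540, 4]], rhs = [15.3015, 10.7684]ᵀ  (here Σln h = 4.6540, Σ(ln h)² = 7.5838, Σln P = 10.7684, Σln h·ln P = 15.3015).
Solving (det = 8.6759): k = 1.27828, ln C = 1.20484.

k = 1.2783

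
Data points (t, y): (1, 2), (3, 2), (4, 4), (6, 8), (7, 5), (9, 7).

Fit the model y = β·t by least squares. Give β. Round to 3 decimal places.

β = 0.885

With design matrix A, AᵀA = [[192]] and Aᵀy = [170]ᵀ.
Hence β = 170 / 192 ≈ 0.885417.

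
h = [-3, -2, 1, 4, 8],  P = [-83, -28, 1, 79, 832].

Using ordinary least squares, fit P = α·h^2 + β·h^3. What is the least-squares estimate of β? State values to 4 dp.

β = 2.0160

From the data, Σh^2·h^2 = 4450, Σh^2·h^3 = 33518, Σh^3·h^3 = 267034.
Right-hand side: Σh^2·P = 53654, Σh^3·P = 433506.
det = 4450·267034 − 33518² = 64844976.
α = (53654·267034 − 33518·433506)/64844976 = -12675742/4052811; β = (4450·433506 − 33518·53654)/64844976 = 8170433/4052811.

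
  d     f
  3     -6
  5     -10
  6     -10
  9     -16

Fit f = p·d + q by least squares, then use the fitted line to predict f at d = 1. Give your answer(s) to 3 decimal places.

f̂ = -2.773

The normal system MᵀM·[p, q]ᵀ = Mᵀf is [[151, 23]; [23, 4]]·[p, q]ᵀ = [-272, -42]ᵀ.
Δ = 151·4 − 23² = 75.
p = ((-272)·4 − 23·(-42))/75 = -122/75; q = (151·(-42) − 23·(-272))/75 = -86/75.
At d = 1: f̂ = (-122/75)·(1) + (-86/75)·(1) = -208/75.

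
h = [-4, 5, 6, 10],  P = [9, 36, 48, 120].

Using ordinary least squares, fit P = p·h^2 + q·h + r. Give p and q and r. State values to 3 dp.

Compute the Gram sums: Σh^2·h^2 = 12177, Σh^2·h = 1277, Σh^2 = 177, Σh·h = 177, Σh = 17, Σ1 = 4.
For AᵀP: Σh^2·P = 14772, Σh·P = 1632, ΣP = 213.
Normal equations: [[12177, 1277, 177]; [1277, 177, 17]; [177, 17, 4]]·[p, q, r]ᵀ = [14772, 1632, 213]ᵀ.
Solving the 3×3 system (Gaussian elimination) gives p = 17871/17975, q = 35184/17975, r = 3369/3595.

p = 0.994, q = 1.957, r = 0.937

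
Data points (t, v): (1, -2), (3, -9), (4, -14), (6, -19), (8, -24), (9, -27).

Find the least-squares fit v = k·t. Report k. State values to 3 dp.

MᵀM·[k]ᵀ = Mᵀv reads: 207·k = -634.
(Σt·t = 207, Σt·v = -634.)
k = (-634)/207 = -3.0628.

k = -3.063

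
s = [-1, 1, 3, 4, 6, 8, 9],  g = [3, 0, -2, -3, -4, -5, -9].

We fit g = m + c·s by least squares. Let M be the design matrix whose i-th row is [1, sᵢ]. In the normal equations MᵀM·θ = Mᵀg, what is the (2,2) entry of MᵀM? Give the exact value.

Row 2 ↔ basis s, column 2 ↔ basis s, so (MᵀM)_{2,2} = Σᵢ (s)·(s) = (-1)·(-1) + (1)·(1) + (3)·(3) + (4)·(4) + (6)·(6) + (8)·(8) + (9)·(9) = 208.

208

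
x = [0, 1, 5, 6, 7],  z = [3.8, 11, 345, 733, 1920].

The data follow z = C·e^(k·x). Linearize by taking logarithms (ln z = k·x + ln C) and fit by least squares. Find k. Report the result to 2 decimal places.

Taking logs, ln z = k·x + ln C, so regress ln z on x.
Σx = 19.0000, Σ(x)² = 111.0000, Σln z = 23.7337, Σx·ln z = 124.1191.
Equations: 111.0000·k + 19.0000·ln C = 124.1191;  19.0000·k + 5·ln C = 23.7337.
Slope k = (n·Σx·ln z − Σx·Σln z)/(n·Σ(x)² − (Σx)²) = (5·124.1191 − 19.0000·23.7337)/194.0000 = 0.87451; ln C = (Σln z − k·Σx)/n = 1.42358.

k = 0.87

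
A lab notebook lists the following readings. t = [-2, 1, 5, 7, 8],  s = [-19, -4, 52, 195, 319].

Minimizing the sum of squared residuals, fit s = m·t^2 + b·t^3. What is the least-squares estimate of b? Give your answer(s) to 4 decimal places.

b = 0.9761

From the data, Σt^2·t^2 = 7139, Σt^2·t^3 = 52669, Σt^3·t^3 = 395483.
And Σt^2·s = 31191, Σt^3·s = 236861.
So XᵀX·[m, b]ᵀ = Xᵀs: [[7139, 52669]; [52669, 395483]]·[m, b]ᵀ = [31191, 236861]ᵀ.
Δ = 7139·395483 − 52669² = 49329576.
m = (31191·395483 − 52669·236861)/49329576 = -34930439/12332394; b = (7139·236861 − 52669·31191)/49329576 = 12037975/12332394.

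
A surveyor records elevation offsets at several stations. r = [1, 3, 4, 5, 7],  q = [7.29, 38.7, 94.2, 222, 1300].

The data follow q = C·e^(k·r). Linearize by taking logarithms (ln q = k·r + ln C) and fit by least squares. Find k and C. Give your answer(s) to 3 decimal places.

k = 0.865, C = 2.982

With ln qᵢ as the transformed response and rᵢ as the regressor:
Σr = 20.0000, Σ(r)² = 100.0000, Σln q = 22.7606, Σr·ln q = 108.3399.
Equations: 100.0000·k + 20.0000·ln C = 108.3399;  20.0000·k + 5·ln C = 22.7606.
Solving (det = 100.0000): k = 0.86488, ln C = 1.09257, so C = exp(1.09257) = 2.98194.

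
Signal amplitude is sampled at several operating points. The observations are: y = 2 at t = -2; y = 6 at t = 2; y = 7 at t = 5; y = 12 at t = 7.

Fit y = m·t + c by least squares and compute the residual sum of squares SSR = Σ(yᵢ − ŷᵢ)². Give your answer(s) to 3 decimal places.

The normal system AᵀA·[m, c]ᵀ = Aᵀy is [[82, 12]; [12, 4]]·[m, c]ᵀ = [127, 27]ᵀ.
Determinant 82·4 − 12² = 184.
m = (127·4 − 12·27)/184 = 1; c = (82·27 − 12·127)/184 = 15/4.
Residuals: 1/4, 1/4, -7/4, 5/4; SSR = 19/4.

SSR = 4.750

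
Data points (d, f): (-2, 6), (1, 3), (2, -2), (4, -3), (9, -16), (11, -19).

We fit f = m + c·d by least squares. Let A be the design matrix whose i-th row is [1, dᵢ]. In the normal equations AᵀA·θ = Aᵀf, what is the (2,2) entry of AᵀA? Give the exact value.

Row 2 ↔ basis d, column 2 ↔ basis d, so (AᵀA)_{2,2} = Σᵢ (d)·(d) = (-2)·(-2) + (1)·(1) + (2)·(2) + (4)·(4) + (9)·(9) + (11)·(11) = 227.

227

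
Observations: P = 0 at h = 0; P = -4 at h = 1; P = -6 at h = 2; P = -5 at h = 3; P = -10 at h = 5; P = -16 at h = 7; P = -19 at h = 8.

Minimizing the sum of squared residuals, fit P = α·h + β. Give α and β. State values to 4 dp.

From the data, Σh·h = 152, Σh = 26, Σ1 = 7.
For XᵀP: Σh·P = -345, ΣP = -60.
XᵀX·[α, β]ᵀ = XᵀP becomes [[152, 26]; [26, 7]]·[α, β]ᵀ = [-345, -60]ᵀ.
Eliminating β: 7·(row 1) − 26·(row 2) gives 388·α = 7·(-345) − 26·(-60) = -855, so α = -855/388.
Then β = ((-60) − 26·(-855/388))/7 = -75/194.

α = -2.2036, β = -0.3866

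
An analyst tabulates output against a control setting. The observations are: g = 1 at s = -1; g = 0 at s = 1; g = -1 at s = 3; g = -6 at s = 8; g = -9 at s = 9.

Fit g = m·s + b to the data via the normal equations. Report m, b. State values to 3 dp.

m = -0.961, b = 0.842

The normal equations are: 156·m + 20·b = -133;  20·m + 5·b = -15.
Δ = 156·5 − 20² = 380.
m = ((-133)·5 − 20·(-15))/380 = -73/76; b = (156·(-15) − 20·(-133))/380 = 16/19.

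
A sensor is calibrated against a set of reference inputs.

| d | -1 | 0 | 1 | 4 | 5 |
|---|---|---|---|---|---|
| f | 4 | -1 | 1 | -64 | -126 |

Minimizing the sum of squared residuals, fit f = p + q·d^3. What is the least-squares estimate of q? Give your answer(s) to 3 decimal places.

q = -1.019

XᵀX·[p, q]ᵀ = Xᵀf reads: 5·p + 189·q = -186;  189·p + 19723·q = -19849.
(Σ1 = 5, Σd^3 = 189, Σd^3·d^3 = 19723, Σf = -186, Σd^3·f = -19849.)
Eliminating q: 19723·(row 1) − 189·(row 2) gives 62894·p = 19723·(-186) − 189·(-19849) = 82983, so p = 82983/62894.
Then q = ((-19849) − 189·(82983/62894))/19723 = -64091/62894.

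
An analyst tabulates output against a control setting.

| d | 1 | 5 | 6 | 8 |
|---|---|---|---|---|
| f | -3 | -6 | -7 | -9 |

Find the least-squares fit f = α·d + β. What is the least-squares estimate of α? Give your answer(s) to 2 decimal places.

α = -0.85

Entries of XᵀX: Σd·d = 126, Σd = 20, Σ1 = 4.
And Σd·f = -147, Σf = -25.
Normal equations: [[126, 20]; [20, 4]]·[α, β]ᵀ = [-147, -25]ᵀ.
Eliminating β: 4·(row 1) − 20·(row 2) gives 104·α = 4·(-147) − 20·(-25) = -88, so α = -11/13.
Then β = ((-25) − 20·(-11/13))/4 = -105/52.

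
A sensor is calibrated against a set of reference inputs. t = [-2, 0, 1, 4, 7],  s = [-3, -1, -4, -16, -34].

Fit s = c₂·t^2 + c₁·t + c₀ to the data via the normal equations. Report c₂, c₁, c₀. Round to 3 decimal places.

The normal equations are: 2674·c₂ + 400·c₁ + 70·c₀ = -1938;  400·c₂ + 70·c₁ + 10·c₀ = -300;  70·c₂ + 10·c₁ + 5·c₀ = -58.
Inverting the 3×3 Gram matrix, [c₂, c₁, c₀]ᵀ = [-47/95, -526/475, -1168/475]ᵀ.

c₂ = -0.495, c₁ = -1.107, c₀ = -2.459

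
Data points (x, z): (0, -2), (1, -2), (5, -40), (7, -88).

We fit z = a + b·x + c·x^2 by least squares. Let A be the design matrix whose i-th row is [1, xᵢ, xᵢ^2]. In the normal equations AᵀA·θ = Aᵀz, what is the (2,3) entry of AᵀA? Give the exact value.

Row 2 ↔ basis x, column 3 ↔ basis x^2, so (AᵀA)_{2,3} = Σᵢ (x)·(x^2) = (0)·(0) + (1)·(1) + (5)·(25) + (7)·(49) = 469.

469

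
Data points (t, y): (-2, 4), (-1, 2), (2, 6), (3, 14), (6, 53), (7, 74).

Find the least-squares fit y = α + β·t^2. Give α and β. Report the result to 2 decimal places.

α = -0.34, β = 1.51

From the data, Σ1 = 6, Σt^2 = 103, Σt^2·t^2 = 3811.
For Xᵀy: Σy = 153, Σt^2·y = 5702.
So XᵀX·[α, β]ᵀ = Xᵀy: [[6, 103]; [103, 3811]]·[α, β]ᵀ = [153, 5702]ᵀ.
det = 6·3811 − 103² = 12257.
α = (153·3811 − 103·5702)/12257 = -41/119; β = (6·5702 − 103·153)/12257 = 18453/12257.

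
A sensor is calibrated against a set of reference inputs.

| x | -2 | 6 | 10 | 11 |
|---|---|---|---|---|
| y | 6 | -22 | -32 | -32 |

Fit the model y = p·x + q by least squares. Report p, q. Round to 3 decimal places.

The normal system MᵀM·[p, q]ᵀ = Mᵀy is [[261, 25]; [25, 4]]·[p, q]ᵀ = [-816, -80]ᵀ.
Eliminating q: 4·(row 1) − 25·(row 2) gives 419·p = 4·(-816) − 25·(-80) = -1264, so p = -1264/419.
Then q = ((-80) − 25·(-1264/419))/4 = -480/419.

p = -3.017, q = -1.146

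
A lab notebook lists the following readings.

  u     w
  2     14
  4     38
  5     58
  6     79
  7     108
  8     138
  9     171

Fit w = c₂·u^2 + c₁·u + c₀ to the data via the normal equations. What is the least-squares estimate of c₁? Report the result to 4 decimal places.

Sums needed: Σu^2·u^2 = 15251, Σu^2·u = 1997, Σu^2 = 275, Σu·u = 275, Σu = 41, Σ1 = 7.
Moment sums: Σu^2·w = 32933, Σu·w = 4343, Σw = 606.
Normal equations: [[15251, 1997, 275]; [1997, 275, 41]; [275, 41, 7]]·[c₂, c₁, c₀]ᵀ = [32933, 4343, 606]ᵀ.
Row-reducing yields c₂ = 963/484, c₁ = 347/484, c₀ = 509/121.

c₁ = 0.7169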